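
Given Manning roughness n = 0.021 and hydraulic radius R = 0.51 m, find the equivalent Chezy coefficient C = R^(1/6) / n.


The Chezy coefficient relates to Manning's n through C = R^(1/6) / n.
R^(1/6) = 0.51^(1/6) = 0.893844.
C = 0.893844 / 0.021 = 42.56 m^(1/2)/s.

42.56


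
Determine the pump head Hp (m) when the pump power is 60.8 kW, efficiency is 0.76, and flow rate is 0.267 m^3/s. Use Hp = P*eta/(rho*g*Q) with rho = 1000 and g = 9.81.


Pump head formula: Hp = P * eta / (rho * g * Q).
Numerator: P * eta = 60.8 * 1000 * 0.76 = 46208.0 W.
Denominator: rho * g * Q = 1000 * 9.81 * 0.267 = 2619.27.
Hp = 46208.0 / 2619.27 = 17.64 m.

17.64


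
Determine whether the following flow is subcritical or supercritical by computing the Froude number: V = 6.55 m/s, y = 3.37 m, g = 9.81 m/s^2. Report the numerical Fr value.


The Froude number is defined as Fr = V / sqrt(g*y).
g*y = 9.81 * 3.37 = 33.0597.
sqrt(g*y) = sqrt(33.0597) = 5.7498.
Fr = 6.55 / 5.7498 = 1.1392.
Since Fr > 1, the flow is supercritical.

1.1392


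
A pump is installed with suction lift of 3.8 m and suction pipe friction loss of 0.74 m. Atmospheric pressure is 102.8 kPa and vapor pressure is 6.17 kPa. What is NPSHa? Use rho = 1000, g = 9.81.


NPSHa = p_atm/(rho*g) - z_s - hf_s - p_vap/(rho*g).
p_atm/(rho*g) = 102.8*1000 / (1000*9.81) = 10.479 m.
p_vap/(rho*g) = 6.17*1000 / (1000*9.81) = 0.629 m.
NPSHa = 10.479 - 3.8 - 0.74 - 0.629
      = 5.31 m.

5.31


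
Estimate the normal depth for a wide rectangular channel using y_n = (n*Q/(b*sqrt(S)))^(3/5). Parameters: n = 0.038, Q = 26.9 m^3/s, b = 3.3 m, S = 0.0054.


We use the wide-channel approximation y_n = (n*Q/(b*sqrt(S)))^(3/5).
sqrt(S) = sqrt(0.0054) = 0.073485.
Numerator: n*Q = 0.038 * 26.9 = 1.0222.
Denominator: b*sqrt(S) = 3.3 * 0.073485 = 0.2425.
arg = 4.2153.
y_n = 4.2153^(3/5) = 2.3708 m.

2.3708


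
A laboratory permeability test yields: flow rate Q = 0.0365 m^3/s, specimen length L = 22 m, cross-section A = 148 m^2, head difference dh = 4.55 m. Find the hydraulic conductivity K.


From K = Q*L / (A*dh):
Numerator: Q*L = 0.0365 * 22 = 0.803.
Denominator: A*dh = 148 * 4.55 = 673.4.
K = 0.803 / 673.4 = 0.001192 m/s.

0.001192


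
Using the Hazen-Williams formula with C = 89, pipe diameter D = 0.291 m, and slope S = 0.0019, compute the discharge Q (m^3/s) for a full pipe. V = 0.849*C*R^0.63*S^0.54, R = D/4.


For a full circular pipe, R = D/4 = 0.291/4 = 0.0727 m.
V = 0.849 * 89 * 0.0727^0.63 * 0.0019^0.54
  = 0.849 * 89 * 0.191847 * 0.033926
  = 0.4918 m/s.
Pipe area A = pi*D^2/4 = pi*0.291^2/4 = 0.0665 m^2.
Q = A * V = 0.0665 * 0.4918 = 0.0327 m^3/s.

0.0327


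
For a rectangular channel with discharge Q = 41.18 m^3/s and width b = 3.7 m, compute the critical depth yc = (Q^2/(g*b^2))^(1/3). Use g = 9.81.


Using yc = (Q^2 / (g * b^2))^(1/3):
Q^2 = 41.18^2 = 1695.79.
g * b^2 = 9.81 * 3.7^2 = 9.81 * 13.69 = 134.3.
Q^2 / (g*b^2) = 1695.79 / 134.3 = 12.6269.
yc = 12.6269^(1/3) = 2.3286 m.

2.3286


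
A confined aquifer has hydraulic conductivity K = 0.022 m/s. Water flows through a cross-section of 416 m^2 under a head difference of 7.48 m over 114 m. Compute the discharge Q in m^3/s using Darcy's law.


Darcy's law: Q = K * A * i, where i = dh/L.
Hydraulic gradient i = 7.48 / 114 = 0.065614.
Q = 0.022 * 416 * 0.065614
  = 0.6005 m^3/s.

0.6005


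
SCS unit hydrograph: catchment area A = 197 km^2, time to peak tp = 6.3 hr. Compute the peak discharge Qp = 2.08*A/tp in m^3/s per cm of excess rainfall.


SCS formula: Qp = 2.08 * A / tp.
Qp = 2.08 * 197 / 6.3
   = 409.76 / 6.3
   = 65.04 m^3/s per cm.

65.04


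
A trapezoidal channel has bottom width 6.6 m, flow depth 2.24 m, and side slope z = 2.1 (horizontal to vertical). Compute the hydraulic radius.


For a trapezoidal section with side slope z:
A = (b + z*y)*y = (6.6 + 2.1*2.24)*2.24 = 25.321 m^2.
P = b + 2*y*sqrt(1 + z^2) = 6.6 + 2*2.24*sqrt(1 + 2.1^2) = 17.02 m.
R = A/P = 25.321 / 17.02 = 1.4877 m.

1.4877


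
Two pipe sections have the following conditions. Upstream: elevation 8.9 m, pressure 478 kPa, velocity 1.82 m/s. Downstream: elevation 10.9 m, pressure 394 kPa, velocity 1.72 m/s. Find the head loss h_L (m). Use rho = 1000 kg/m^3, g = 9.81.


Total head at each section: H = z + p/(rho*g) + V^2/(2g).
H1 = 8.9 + 478*1000/(1000*9.81) + 1.82^2/(2*9.81)
   = 8.9 + 48.726 + 0.1688
   = 57.795 m.
H2 = 10.9 + 394*1000/(1000*9.81) + 1.72^2/(2*9.81)
   = 10.9 + 40.163 + 0.1508
   = 51.214 m.
h_L = H1 - H2 = 57.795 - 51.214 = 6.581 m.

6.581


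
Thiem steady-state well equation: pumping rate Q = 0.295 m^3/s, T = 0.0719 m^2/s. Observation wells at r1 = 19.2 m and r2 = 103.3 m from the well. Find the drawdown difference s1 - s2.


Thiem equation: s1 - s2 = Q/(2*pi*T) * ln(r2/r1).
ln(r2/r1) = ln(103.3/19.2) = 1.6827.
Q/(2*pi*T) = 0.295 / (2*pi*0.0719) = 0.295 / 0.4518 = 0.653.
s1 - s2 = 0.653 * 1.6827 = 1.0988 m.

1.0988


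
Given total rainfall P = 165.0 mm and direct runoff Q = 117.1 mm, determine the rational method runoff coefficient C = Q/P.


The runoff coefficient C = runoff depth / rainfall depth.
C = 117.1 / 165.0
  = 0.7097.

0.7097


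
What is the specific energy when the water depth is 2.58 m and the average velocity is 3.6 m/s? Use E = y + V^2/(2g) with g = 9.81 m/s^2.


Specific energy E = y + V^2/(2g).
Velocity head = V^2/(2g) = 3.6^2 / (2*9.81) = 12.96 / 19.62 = 0.6606 m.
E = 2.58 + 0.6606 = 3.2406 m.

3.2406


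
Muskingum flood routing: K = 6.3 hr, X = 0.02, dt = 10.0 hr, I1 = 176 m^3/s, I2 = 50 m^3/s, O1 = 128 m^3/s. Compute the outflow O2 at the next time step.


Muskingum coefficients:
denom = 2*K*(1-X) + dt = 2*6.3*(1-0.02) + 10.0 = 22.348.
C0 = (dt - 2*K*X)/denom = (10.0 - 2*6.3*0.02)/22.348 = 0.4362.
C1 = (dt + 2*K*X)/denom = (10.0 + 2*6.3*0.02)/22.348 = 0.4587.
C2 = (2*K*(1-X) - dt)/denom = 0.1051.
O2 = C0*I2 + C1*I1 + C2*O1
   = 0.4362*50 + 0.4587*176 + 0.1051*128
   = 116.0 m^3/s.

116.0


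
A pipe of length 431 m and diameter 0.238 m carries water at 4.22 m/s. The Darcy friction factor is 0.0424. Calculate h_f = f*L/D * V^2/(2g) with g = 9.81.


Darcy-Weisbach equation: h_f = f * (L/D) * V^2/(2g).
f * L/D = 0.0424 * 431/0.238 = 76.7832.
V^2/(2g) = 4.22^2 / (2*9.81) = 17.8084 / 19.62 = 0.9077 m.
h_f = 76.7832 * 0.9077 = 69.693 m.

69.693


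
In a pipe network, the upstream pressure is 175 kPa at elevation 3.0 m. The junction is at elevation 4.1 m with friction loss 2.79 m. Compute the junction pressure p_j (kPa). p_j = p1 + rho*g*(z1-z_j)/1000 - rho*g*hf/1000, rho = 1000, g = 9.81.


Junction pressure: p_j = p1 + rho*g*(z1 - z_j)/1000 - rho*g*hf/1000.
Elevation term = 1000*9.81*(3.0 - 4.1)/1000 = -10.791 kPa.
Friction term = 1000*9.81*2.79/1000 = 27.37 kPa.
p_j = 175 + -10.791 - 27.37 = 136.84 kPa.

136.84


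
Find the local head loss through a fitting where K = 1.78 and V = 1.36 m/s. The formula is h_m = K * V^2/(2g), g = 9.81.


Minor loss formula: h_m = K * V^2/(2g).
V^2 = 1.36^2 = 1.8496.
V^2/(2g) = 1.8496 / 19.62 = 0.0943 m.
h_m = 1.78 * 0.0943 = 0.1678 m.

0.1678


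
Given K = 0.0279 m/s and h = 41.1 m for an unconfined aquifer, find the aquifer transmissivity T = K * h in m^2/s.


Transmissivity is defined as T = K * h.
T = 0.0279 * 41.1
  = 1.1467 m^2/s.

1.1467


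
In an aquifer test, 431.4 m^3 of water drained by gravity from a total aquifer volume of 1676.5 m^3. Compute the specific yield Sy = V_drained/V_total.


Specific yield Sy = Volume drained / Total volume.
Sy = 431.4 / 1676.5
   = 0.2573.

0.2573


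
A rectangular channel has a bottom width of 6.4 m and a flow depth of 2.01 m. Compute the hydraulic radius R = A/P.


For a rectangular section:
Flow area A = b * y = 6.4 * 2.01 = 12.86 m^2.
Wetted perimeter P = b + 2y = 6.4 + 2*2.01 = 10.42 m.
Hydraulic radius R = A/P = 12.86 / 10.42 = 1.2345 m.

1.2345


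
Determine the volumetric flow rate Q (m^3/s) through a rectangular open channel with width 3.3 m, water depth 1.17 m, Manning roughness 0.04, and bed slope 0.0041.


For a rectangular channel, the cross-sectional area A = b * y = 3.3 * 1.17 = 3.86 m^2.
The wetted perimeter P = b + 2y = 3.3 + 2*1.17 = 5.64 m.
Hydraulic radius R = A/P = 3.86/5.64 = 0.6846 m.
Velocity V = (1/n)*R^(2/3)*S^(1/2) = (1/0.04)*0.6846^(2/3)*0.0041^(1/2) = 1.2434 m/s.
Discharge Q = A * V = 3.86 * 1.2434 = 4.801 m^3/s.

4.801


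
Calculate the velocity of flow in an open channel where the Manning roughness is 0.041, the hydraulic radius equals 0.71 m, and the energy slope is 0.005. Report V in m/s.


Manning's equation gives V = (1/n) * R^(2/3) * S^(1/2).
First, compute R^(2/3) = 0.71^(2/3) = 0.7959.
Next, S^(1/2) = 0.005^(1/2) = 0.070711.
Then 1/n = 1/0.041 = 24.39.
V = 24.39 * 0.7959 * 0.070711 = 1.3726 m/s.

1.3726


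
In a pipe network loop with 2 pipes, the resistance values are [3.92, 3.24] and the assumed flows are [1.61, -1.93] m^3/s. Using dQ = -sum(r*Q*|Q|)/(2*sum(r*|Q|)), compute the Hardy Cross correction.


Numerator terms (r*Q*|Q|): 3.92*1.61*|1.61| = 10.161; 3.24*-1.93*|-1.93| = -12.0687.
Sum of numerator = -1.9076.
Denominator terms (r*|Q|): 3.92*|1.61| = 6.3112; 3.24*|-1.93| = 6.2532.
2 * sum of denominator = 2 * 12.5644 = 25.1288.
dQ = --1.9076 / 25.1288 = 0.0759 m^3/s.

0.0759


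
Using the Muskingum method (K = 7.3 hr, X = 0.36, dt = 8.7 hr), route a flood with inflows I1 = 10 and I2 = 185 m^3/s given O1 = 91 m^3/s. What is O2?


Muskingum coefficients:
denom = 2*K*(1-X) + dt = 2*7.3*(1-0.36) + 8.7 = 18.044.
C0 = (dt - 2*K*X)/denom = (8.7 - 2*7.3*0.36)/18.044 = 0.1909.
C1 = (dt + 2*K*X)/denom = (8.7 + 2*7.3*0.36)/18.044 = 0.7734.
C2 = (2*K*(1-X) - dt)/denom = 0.0357.
O2 = C0*I2 + C1*I1 + C2*O1
   = 0.1909*185 + 0.7734*10 + 0.0357*91
   = 46.29 m^3/s.

46.29


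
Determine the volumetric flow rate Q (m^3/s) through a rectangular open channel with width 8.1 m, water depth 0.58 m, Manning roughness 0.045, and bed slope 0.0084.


For a rectangular channel, the cross-sectional area A = b * y = 8.1 * 0.58 = 4.7 m^2.
The wetted perimeter P = b + 2y = 8.1 + 2*0.58 = 9.26 m.
Hydraulic radius R = A/P = 4.7/9.26 = 0.5073 m.
Velocity V = (1/n)*R^(2/3)*S^(1/2) = (1/0.045)*0.5073^(2/3)*0.0084^(1/2) = 1.2956 m/s.
Discharge Q = A * V = 4.7 * 1.2956 = 6.087 m^3/s.

6.087


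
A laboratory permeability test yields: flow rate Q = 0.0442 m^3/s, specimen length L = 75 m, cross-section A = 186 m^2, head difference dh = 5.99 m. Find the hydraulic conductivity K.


From K = Q*L / (A*dh):
Numerator: Q*L = 0.0442 * 75 = 3.315.
Denominator: A*dh = 186 * 5.99 = 1114.14.
K = 3.315 / 1114.14 = 0.002975 m/s.

0.002975


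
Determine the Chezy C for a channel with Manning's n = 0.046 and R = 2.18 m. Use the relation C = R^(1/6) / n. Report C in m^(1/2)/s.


The Chezy coefficient relates to Manning's n through C = R^(1/6) / n.
R^(1/6) = 2.18^(1/6) = 1.1387.
C = 1.1387 / 0.046 = 24.75 m^(1/2)/s.

24.75


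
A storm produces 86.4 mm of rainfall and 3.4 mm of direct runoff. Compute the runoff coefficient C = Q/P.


The runoff coefficient C = runoff depth / rainfall depth.
C = 3.4 / 86.4
  = 0.0394.

0.0394


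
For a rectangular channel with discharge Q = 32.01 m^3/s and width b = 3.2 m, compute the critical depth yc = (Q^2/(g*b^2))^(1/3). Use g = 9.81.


Using yc = (Q^2 / (g * b^2))^(1/3):
Q^2 = 32.01^2 = 1024.64.
g * b^2 = 9.81 * 3.2^2 = 9.81 * 10.24 = 100.45.
Q^2 / (g*b^2) = 1024.64 / 100.45 = 10.2005.
yc = 10.2005^(1/3) = 2.1687 m.

2.1687


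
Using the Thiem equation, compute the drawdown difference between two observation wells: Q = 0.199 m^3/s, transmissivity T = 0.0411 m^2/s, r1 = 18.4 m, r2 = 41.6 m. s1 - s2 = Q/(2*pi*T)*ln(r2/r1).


Thiem equation: s1 - s2 = Q/(2*pi*T) * ln(r2/r1).
ln(r2/r1) = ln(41.6/18.4) = 0.8157.
Q/(2*pi*T) = 0.199 / (2*pi*0.0411) = 0.199 / 0.2582 = 0.7706.
s1 - s2 = 0.7706 * 0.8157 = 0.6286 m.

0.6286


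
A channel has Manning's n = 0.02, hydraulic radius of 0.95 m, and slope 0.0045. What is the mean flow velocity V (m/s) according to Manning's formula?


Manning's equation gives V = (1/n) * R^(2/3) * S^(1/2).
First, compute R^(2/3) = 0.95^(2/3) = 0.9664.
Next, S^(1/2) = 0.0045^(1/2) = 0.067082.
Then 1/n = 1/0.02 = 50.0.
V = 50.0 * 0.9664 * 0.067082 = 3.2413 m/s.

3.2413


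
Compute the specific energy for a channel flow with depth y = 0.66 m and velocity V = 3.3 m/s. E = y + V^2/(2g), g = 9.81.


Specific energy E = y + V^2/(2g).
Velocity head = V^2/(2g) = 3.3^2 / (2*9.81) = 10.89 / 19.62 = 0.555 m.
E = 0.66 + 0.555 = 1.215 m.

1.215


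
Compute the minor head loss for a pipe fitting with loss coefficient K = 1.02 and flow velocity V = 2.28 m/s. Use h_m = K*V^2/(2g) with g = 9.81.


Minor loss formula: h_m = K * V^2/(2g).
V^2 = 2.28^2 = 5.1984.
V^2/(2g) = 5.1984 / 19.62 = 0.265 m.
h_m = 1.02 * 0.265 = 0.2703 m.

0.2703


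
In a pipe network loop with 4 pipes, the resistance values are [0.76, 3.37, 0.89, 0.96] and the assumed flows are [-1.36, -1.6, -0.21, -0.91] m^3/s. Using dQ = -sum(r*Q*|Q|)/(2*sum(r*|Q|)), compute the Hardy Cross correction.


Numerator terms (r*Q*|Q|): 0.76*-1.36*|-1.36| = -1.4057; 3.37*-1.6*|-1.6| = -8.6272; 0.89*-0.21*|-0.21| = -0.0392; 0.96*-0.91*|-0.91| = -0.795.
Sum of numerator = -10.8671.
Denominator terms (r*|Q|): 0.76*|-1.36| = 1.0336; 3.37*|-1.6| = 5.392; 0.89*|-0.21| = 0.1869; 0.96*|-0.91| = 0.8736.
2 * sum of denominator = 2 * 7.4861 = 14.9722.
dQ = --10.8671 / 14.9722 = 0.7258 m^3/s.

0.7258


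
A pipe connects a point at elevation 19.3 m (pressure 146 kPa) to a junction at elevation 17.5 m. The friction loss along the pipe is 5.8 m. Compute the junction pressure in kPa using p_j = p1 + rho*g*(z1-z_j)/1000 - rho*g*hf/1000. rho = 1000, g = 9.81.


Junction pressure: p_j = p1 + rho*g*(z1 - z_j)/1000 - rho*g*hf/1000.
Elevation term = 1000*9.81*(19.3 - 17.5)/1000 = 17.658 kPa.
Friction term = 1000*9.81*5.8/1000 = 56.898 kPa.
p_j = 146 + 17.658 - 56.898 = 106.76 kPa.

106.76


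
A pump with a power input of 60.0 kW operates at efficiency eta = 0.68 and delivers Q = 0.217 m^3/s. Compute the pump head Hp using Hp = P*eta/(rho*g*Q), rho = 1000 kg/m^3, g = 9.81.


Pump head formula: Hp = P * eta / (rho * g * Q).
Numerator: P * eta = 60.0 * 1000 * 0.68 = 40800.0 W.
Denominator: rho * g * Q = 1000 * 9.81 * 0.217 = 2128.77.
Hp = 40800.0 / 2128.77 = 19.17 m.

19.17


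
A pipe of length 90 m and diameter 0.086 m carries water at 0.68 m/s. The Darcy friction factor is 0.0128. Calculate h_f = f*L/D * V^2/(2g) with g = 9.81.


Darcy-Weisbach equation: h_f = f * (L/D) * V^2/(2g).
f * L/D = 0.0128 * 90/0.086 = 13.3953.
V^2/(2g) = 0.68^2 / (2*9.81) = 0.4624 / 19.62 = 0.0236 m.
h_f = 13.3953 * 0.0236 = 0.316 m.

0.316


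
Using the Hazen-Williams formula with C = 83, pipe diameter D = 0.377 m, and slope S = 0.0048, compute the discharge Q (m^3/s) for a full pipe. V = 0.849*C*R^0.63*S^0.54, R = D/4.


For a full circular pipe, R = D/4 = 0.377/4 = 0.0943 m.
V = 0.849 * 83 * 0.0943^0.63 * 0.0048^0.54
  = 0.849 * 83 * 0.225838 * 0.055959
  = 0.8905 m/s.
Pipe area A = pi*D^2/4 = pi*0.377^2/4 = 0.1116 m^2.
Q = A * V = 0.1116 * 0.8905 = 0.0994 m^3/s.

0.0994


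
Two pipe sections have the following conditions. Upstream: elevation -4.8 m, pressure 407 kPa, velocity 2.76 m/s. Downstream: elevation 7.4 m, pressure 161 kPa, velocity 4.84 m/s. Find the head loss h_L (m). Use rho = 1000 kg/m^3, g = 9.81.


Total head at each section: H = z + p/(rho*g) + V^2/(2g).
H1 = -4.8 + 407*1000/(1000*9.81) + 2.76^2/(2*9.81)
   = -4.8 + 41.488 + 0.3883
   = 37.077 m.
H2 = 7.4 + 161*1000/(1000*9.81) + 4.84^2/(2*9.81)
   = 7.4 + 16.412 + 1.194
   = 25.006 m.
h_L = H1 - H2 = 37.077 - 25.006 = 12.071 m.

12.071


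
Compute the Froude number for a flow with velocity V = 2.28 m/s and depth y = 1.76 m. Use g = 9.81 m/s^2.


The Froude number is defined as Fr = V / sqrt(g*y).
g*y = 9.81 * 1.76 = 17.2656.
sqrt(g*y) = sqrt(17.2656) = 4.1552.
Fr = 2.28 / 4.1552 = 0.5487.

0.5487


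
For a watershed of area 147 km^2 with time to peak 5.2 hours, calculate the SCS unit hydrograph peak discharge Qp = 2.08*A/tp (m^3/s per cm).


SCS formula: Qp = 2.08 * A / tp.
Qp = 2.08 * 147 / 5.2
   = 305.76 / 5.2
   = 58.8 m^3/s per cm.

58.8


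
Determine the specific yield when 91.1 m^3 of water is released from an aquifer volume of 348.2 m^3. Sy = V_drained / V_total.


Specific yield Sy = Volume drained / Total volume.
Sy = 91.1 / 348.2
   = 0.2616.

0.2616


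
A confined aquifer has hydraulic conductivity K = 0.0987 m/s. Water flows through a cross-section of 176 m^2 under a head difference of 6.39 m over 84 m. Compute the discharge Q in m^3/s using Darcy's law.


Darcy's law: Q = K * A * i, where i = dh/L.
Hydraulic gradient i = 6.39 / 84 = 0.076071.
Q = 0.0987 * 176 * 0.076071
  = 1.3215 m^3/s.

1.3215


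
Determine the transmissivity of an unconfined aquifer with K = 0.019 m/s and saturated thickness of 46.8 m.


Transmissivity is defined as T = K * h.
T = 0.019 * 46.8
  = 0.8892 m^2/s.

0.8892


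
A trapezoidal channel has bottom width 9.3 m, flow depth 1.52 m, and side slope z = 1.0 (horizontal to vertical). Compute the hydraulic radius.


For a trapezoidal section with side slope z:
A = (b + z*y)*y = (9.3 + 1.0*1.52)*1.52 = 16.446 m^2.
P = b + 2*y*sqrt(1 + z^2) = 9.3 + 2*1.52*sqrt(1 + 1.0^2) = 13.599 m.
R = A/P = 16.446 / 13.599 = 1.2094 m.

1.2094


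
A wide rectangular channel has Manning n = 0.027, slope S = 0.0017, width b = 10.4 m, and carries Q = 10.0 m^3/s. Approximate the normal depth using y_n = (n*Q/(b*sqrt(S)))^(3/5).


We use the wide-channel approximation y_n = (n*Q/(b*sqrt(S)))^(3/5).
sqrt(S) = sqrt(0.0017) = 0.041231.
Numerator: n*Q = 0.027 * 10.0 = 0.27.
Denominator: b*sqrt(S) = 10.4 * 0.041231 = 0.428802.
arg = 0.6297.
y_n = 0.6297^(3/5) = 0.7576 m.

0.7576


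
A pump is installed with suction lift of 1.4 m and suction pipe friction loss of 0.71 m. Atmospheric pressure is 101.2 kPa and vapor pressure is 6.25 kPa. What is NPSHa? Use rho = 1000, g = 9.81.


NPSHa = p_atm/(rho*g) - z_s - hf_s - p_vap/(rho*g).
p_atm/(rho*g) = 101.2*1000 / (1000*9.81) = 10.316 m.
p_vap/(rho*g) = 6.25*1000 / (1000*9.81) = 0.637 m.
NPSHa = 10.316 - 1.4 - 0.71 - 0.637
      = 7.57 m.

7.57


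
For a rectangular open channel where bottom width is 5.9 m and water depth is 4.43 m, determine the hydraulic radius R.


For a rectangular section:
Flow area A = b * y = 5.9 * 4.43 = 26.14 m^2.
Wetted perimeter P = b + 2y = 5.9 + 2*4.43 = 14.76 m.
Hydraulic radius R = A/P = 26.14 / 14.76 = 1.7708 m.

1.7708


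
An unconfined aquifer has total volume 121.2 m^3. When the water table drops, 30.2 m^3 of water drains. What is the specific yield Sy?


Specific yield Sy = Volume drained / Total volume.
Sy = 30.2 / 121.2
   = 0.2492.

0.2492


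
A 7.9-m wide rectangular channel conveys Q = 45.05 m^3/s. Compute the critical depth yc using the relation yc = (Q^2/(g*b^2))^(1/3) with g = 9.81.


Using yc = (Q^2 / (g * b^2))^(1/3):
Q^2 = 45.05^2 = 2029.5.
g * b^2 = 9.81 * 7.9^2 = 9.81 * 62.41 = 612.24.
Q^2 / (g*b^2) = 2029.5 / 612.24 = 3.3149.
yc = 3.3149^(1/3) = 1.491 m.

1.491


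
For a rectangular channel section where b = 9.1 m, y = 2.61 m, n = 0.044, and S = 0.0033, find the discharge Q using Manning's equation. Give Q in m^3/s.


For a rectangular channel, the cross-sectional area A = b * y = 9.1 * 2.61 = 23.75 m^2.
The wetted perimeter P = b + 2y = 9.1 + 2*2.61 = 14.32 m.
Hydraulic radius R = A/P = 23.75/14.32 = 1.6586 m.
Velocity V = (1/n)*R^(2/3)*S^(1/2) = (1/0.044)*1.6586^(2/3)*0.0033^(1/2) = 1.8294 m/s.
Discharge Q = A * V = 23.75 * 1.8294 = 43.449 m^3/s.

43.449


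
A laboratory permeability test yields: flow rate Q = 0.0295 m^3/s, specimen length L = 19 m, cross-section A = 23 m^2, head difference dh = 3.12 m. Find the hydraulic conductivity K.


From K = Q*L / (A*dh):
Numerator: Q*L = 0.0295 * 19 = 0.5605.
Denominator: A*dh = 23 * 3.12 = 71.76.
K = 0.5605 / 71.76 = 0.007811 m/s.

0.007811


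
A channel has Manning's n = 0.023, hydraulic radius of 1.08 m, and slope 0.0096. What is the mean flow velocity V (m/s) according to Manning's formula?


Manning's equation gives V = (1/n) * R^(2/3) * S^(1/2).
First, compute R^(2/3) = 1.08^(2/3) = 1.0526.
Next, S^(1/2) = 0.0096^(1/2) = 0.09798.
Then 1/n = 1/0.023 = 43.48.
V = 43.48 * 1.0526 * 0.09798 = 4.4843 m/s.

4.4843


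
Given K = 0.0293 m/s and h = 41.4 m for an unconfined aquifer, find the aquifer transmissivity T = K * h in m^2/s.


Transmissivity is defined as T = K * h.
T = 0.0293 * 41.4
  = 1.213 m^2/s.

1.213


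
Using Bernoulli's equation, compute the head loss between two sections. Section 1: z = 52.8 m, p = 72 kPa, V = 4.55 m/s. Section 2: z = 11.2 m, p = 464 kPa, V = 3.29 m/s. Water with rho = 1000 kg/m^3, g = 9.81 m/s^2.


Total head at each section: H = z + p/(rho*g) + V^2/(2g).
H1 = 52.8 + 72*1000/(1000*9.81) + 4.55^2/(2*9.81)
   = 52.8 + 7.339 + 1.0552
   = 61.195 m.
H2 = 11.2 + 464*1000/(1000*9.81) + 3.29^2/(2*9.81)
   = 11.2 + 47.299 + 0.5517
   = 59.05 m.
h_L = H1 - H2 = 61.195 - 59.05 = 2.144 m.

2.144


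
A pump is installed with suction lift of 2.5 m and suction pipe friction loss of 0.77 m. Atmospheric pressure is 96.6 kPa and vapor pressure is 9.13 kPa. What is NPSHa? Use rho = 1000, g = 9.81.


NPSHa = p_atm/(rho*g) - z_s - hf_s - p_vap/(rho*g).
p_atm/(rho*g) = 96.6*1000 / (1000*9.81) = 9.847 m.
p_vap/(rho*g) = 9.13*1000 / (1000*9.81) = 0.931 m.
NPSHa = 9.847 - 2.5 - 0.77 - 0.931
      = 5.65 m.

5.65


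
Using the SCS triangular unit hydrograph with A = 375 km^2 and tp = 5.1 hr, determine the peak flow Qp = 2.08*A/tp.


SCS formula: Qp = 2.08 * A / tp.
Qp = 2.08 * 375 / 5.1
   = 780.0 / 5.1
   = 152.94 m^3/s per cm.

152.94


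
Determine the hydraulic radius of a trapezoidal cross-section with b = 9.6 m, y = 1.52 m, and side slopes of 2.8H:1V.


For a trapezoidal section with side slope z:
A = (b + z*y)*y = (9.6 + 2.8*1.52)*1.52 = 21.061 m^2.
P = b + 2*y*sqrt(1 + z^2) = 9.6 + 2*1.52*sqrt(1 + 2.8^2) = 18.639 m.
R = A/P = 21.061 / 18.639 = 1.13 m.

1.13


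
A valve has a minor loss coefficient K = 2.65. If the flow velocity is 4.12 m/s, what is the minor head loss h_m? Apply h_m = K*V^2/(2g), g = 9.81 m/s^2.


Minor loss formula: h_m = K * V^2/(2g).
V^2 = 4.12^2 = 16.9744.
V^2/(2g) = 16.9744 / 19.62 = 0.8652 m.
h_m = 2.65 * 0.8652 = 2.2927 m.

2.2927


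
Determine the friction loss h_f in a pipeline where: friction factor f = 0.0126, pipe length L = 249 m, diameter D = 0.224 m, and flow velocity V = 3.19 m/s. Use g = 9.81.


Darcy-Weisbach equation: h_f = f * (L/D) * V^2/(2g).
f * L/D = 0.0126 * 249/0.224 = 14.0062.
V^2/(2g) = 3.19^2 / (2*9.81) = 10.1761 / 19.62 = 0.5187 m.
h_f = 14.0062 * 0.5187 = 7.264 m.

7.264


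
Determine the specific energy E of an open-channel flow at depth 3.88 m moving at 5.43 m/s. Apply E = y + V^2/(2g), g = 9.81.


Specific energy E = y + V^2/(2g).
Velocity head = V^2/(2g) = 5.43^2 / (2*9.81) = 29.4849 / 19.62 = 1.5028 m.
E = 3.88 + 1.5028 = 5.3828 m.

5.3828


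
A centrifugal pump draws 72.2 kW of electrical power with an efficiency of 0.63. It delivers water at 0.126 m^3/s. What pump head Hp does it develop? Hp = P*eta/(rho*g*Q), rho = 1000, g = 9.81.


Pump head formula: Hp = P * eta / (rho * g * Q).
Numerator: P * eta = 72.2 * 1000 * 0.63 = 45486.0 W.
Denominator: rho * g * Q = 1000 * 9.81 * 0.126 = 1236.06.
Hp = 45486.0 / 1236.06 = 36.8 m.

36.8


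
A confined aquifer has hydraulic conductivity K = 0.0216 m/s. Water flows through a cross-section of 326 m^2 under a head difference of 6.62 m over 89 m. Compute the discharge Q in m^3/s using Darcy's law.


Darcy's law: Q = K * A * i, where i = dh/L.
Hydraulic gradient i = 6.62 / 89 = 0.074382.
Q = 0.0216 * 326 * 0.074382
  = 0.5238 m^3/s.

0.5238


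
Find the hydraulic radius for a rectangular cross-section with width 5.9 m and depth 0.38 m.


For a rectangular section:
Flow area A = b * y = 5.9 * 0.38 = 2.24 m^2.
Wetted perimeter P = b + 2y = 5.9 + 2*0.38 = 6.66 m.
Hydraulic radius R = A/P = 2.24 / 6.66 = 0.3366 m.

0.3366


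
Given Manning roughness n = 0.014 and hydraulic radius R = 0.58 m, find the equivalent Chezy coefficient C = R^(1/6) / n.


The Chezy coefficient relates to Manning's n through C = R^(1/6) / n.
R^(1/6) = 0.58^(1/6) = 0.913211.
C = 0.913211 / 0.014 = 65.23 m^(1/2)/s.

65.23


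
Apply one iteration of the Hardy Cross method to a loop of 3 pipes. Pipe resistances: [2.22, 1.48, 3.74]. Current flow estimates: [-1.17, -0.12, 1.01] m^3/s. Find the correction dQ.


Numerator terms (r*Q*|Q|): 2.22*-1.17*|-1.17| = -3.039; 1.48*-0.12*|-0.12| = -0.0213; 3.74*1.01*|1.01| = 3.8152.
Sum of numerator = 0.7549.
Denominator terms (r*|Q|): 2.22*|-1.17| = 2.5974; 1.48*|-0.12| = 0.1776; 3.74*|1.01| = 3.7774.
2 * sum of denominator = 2 * 6.5524 = 13.1048.
dQ = -0.7549 / 13.1048 = -0.0576 m^3/s.

-0.0576


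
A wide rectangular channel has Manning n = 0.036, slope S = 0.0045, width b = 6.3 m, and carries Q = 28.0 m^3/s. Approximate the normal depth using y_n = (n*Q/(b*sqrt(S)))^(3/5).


We use the wide-channel approximation y_n = (n*Q/(b*sqrt(S)))^(3/5).
sqrt(S) = sqrt(0.0045) = 0.067082.
Numerator: n*Q = 0.036 * 28.0 = 1.008.
Denominator: b*sqrt(S) = 6.3 * 0.067082 = 0.422617.
arg = 2.3851.
y_n = 2.3851^(3/5) = 1.6846 m.

1.6846


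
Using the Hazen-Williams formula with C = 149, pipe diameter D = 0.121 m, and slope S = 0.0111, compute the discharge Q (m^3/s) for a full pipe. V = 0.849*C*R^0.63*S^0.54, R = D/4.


For a full circular pipe, R = D/4 = 0.121/4 = 0.0302 m.
V = 0.849 * 149 * 0.0302^0.63 * 0.0111^0.54
  = 0.849 * 149 * 0.110372 * 0.087998
  = 1.2286 m/s.
Pipe area A = pi*D^2/4 = pi*0.121^2/4 = 0.0115 m^2.
Q = A * V = 0.0115 * 1.2286 = 0.0141 m^3/s.

0.0141


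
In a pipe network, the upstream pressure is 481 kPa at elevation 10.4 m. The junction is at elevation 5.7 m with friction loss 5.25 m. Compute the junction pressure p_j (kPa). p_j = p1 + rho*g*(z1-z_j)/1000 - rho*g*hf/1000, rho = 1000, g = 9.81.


Junction pressure: p_j = p1 + rho*g*(z1 - z_j)/1000 - rho*g*hf/1000.
Elevation term = 1000*9.81*(10.4 - 5.7)/1000 = 46.107 kPa.
Friction term = 1000*9.81*5.25/1000 = 51.502 kPa.
p_j = 481 + 46.107 - 51.502 = 475.6 kPa.

475.6


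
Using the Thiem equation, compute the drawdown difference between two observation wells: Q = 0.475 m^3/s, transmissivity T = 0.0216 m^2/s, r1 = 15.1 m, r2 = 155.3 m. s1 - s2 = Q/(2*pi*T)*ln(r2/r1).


Thiem equation: s1 - s2 = Q/(2*pi*T) * ln(r2/r1).
ln(r2/r1) = ln(155.3/15.1) = 2.3307.
Q/(2*pi*T) = 0.475 / (2*pi*0.0216) = 0.475 / 0.1357 = 3.4999.
s1 - s2 = 3.4999 * 2.3307 = 8.1572 m.

8.1572


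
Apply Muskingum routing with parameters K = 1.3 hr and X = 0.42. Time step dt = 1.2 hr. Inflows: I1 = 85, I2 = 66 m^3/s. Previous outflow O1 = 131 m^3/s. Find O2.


Muskingum coefficients:
denom = 2*K*(1-X) + dt = 2*1.3*(1-0.42) + 1.2 = 2.708.
C0 = (dt - 2*K*X)/denom = (1.2 - 2*1.3*0.42)/2.708 = 0.0399.
C1 = (dt + 2*K*X)/denom = (1.2 + 2*1.3*0.42)/2.708 = 0.8464.
C2 = (2*K*(1-X) - dt)/denom = 0.1137.
O2 = C0*I2 + C1*I1 + C2*O1
   = 0.0399*66 + 0.8464*85 + 0.1137*131
   = 89.47 m^3/s.

89.47


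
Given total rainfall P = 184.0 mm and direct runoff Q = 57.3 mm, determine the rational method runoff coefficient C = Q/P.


The runoff coefficient C = runoff depth / rainfall depth.
C = 57.3 / 184.0
  = 0.3114.

0.3114


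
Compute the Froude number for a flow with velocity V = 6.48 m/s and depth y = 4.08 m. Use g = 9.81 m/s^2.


The Froude number is defined as Fr = V / sqrt(g*y).
g*y = 9.81 * 4.08 = 40.0248.
sqrt(g*y) = sqrt(40.0248) = 6.3265.
Fr = 6.48 / 6.3265 = 1.0243.

1.0243


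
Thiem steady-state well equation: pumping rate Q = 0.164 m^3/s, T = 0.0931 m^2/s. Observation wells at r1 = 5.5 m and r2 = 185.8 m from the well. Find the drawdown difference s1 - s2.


Thiem equation: s1 - s2 = Q/(2*pi*T) * ln(r2/r1).
ln(r2/r1) = ln(185.8/5.5) = 3.5199.
Q/(2*pi*T) = 0.164 / (2*pi*0.0931) = 0.164 / 0.585 = 0.2804.
s1 - s2 = 0.2804 * 3.5199 = 0.9868 m.

0.9868


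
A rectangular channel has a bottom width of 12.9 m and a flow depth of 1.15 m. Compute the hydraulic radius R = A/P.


For a rectangular section:
Flow area A = b * y = 12.9 * 1.15 = 14.83 m^2.
Wetted perimeter P = b + 2y = 12.9 + 2*1.15 = 15.2 m.
Hydraulic radius R = A/P = 14.83 / 15.2 = 0.976 m.

0.976


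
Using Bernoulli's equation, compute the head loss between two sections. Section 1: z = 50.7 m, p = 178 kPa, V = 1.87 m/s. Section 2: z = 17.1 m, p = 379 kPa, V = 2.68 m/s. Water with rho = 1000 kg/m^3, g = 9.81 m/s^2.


Total head at each section: H = z + p/(rho*g) + V^2/(2g).
H1 = 50.7 + 178*1000/(1000*9.81) + 1.87^2/(2*9.81)
   = 50.7 + 18.145 + 0.1782
   = 69.023 m.
H2 = 17.1 + 379*1000/(1000*9.81) + 2.68^2/(2*9.81)
   = 17.1 + 38.634 + 0.3661
   = 56.1 m.
h_L = H1 - H2 = 69.023 - 56.1 = 12.923 m.

12.923


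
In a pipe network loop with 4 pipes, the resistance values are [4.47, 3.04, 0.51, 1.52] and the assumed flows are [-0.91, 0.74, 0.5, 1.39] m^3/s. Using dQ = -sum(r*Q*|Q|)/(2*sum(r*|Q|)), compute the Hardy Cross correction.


Numerator terms (r*Q*|Q|): 4.47*-0.91*|-0.91| = -3.7016; 3.04*0.74*|0.74| = 1.6647; 0.51*0.5*|0.5| = 0.1275; 1.52*1.39*|1.39| = 2.9368.
Sum of numerator = 1.0274.
Denominator terms (r*|Q|): 4.47*|-0.91| = 4.0677; 3.04*|0.74| = 2.2496; 0.51*|0.5| = 0.255; 1.52*|1.39| = 2.1128.
2 * sum of denominator = 2 * 8.6851 = 17.3702.
dQ = -1.0274 / 17.3702 = -0.0591 m^3/s.

-0.0591


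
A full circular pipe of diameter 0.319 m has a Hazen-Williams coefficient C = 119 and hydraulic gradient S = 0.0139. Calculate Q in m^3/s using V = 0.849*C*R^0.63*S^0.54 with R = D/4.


For a full circular pipe, R = D/4 = 0.319/4 = 0.0798 m.
V = 0.849 * 119 * 0.0798^0.63 * 0.0139^0.54
  = 0.849 * 119 * 0.203278 * 0.099364
  = 2.0407 m/s.
Pipe area A = pi*D^2/4 = pi*0.319^2/4 = 0.0799 m^2.
Q = A * V = 0.0799 * 2.0407 = 0.1631 m^3/s.

0.1631


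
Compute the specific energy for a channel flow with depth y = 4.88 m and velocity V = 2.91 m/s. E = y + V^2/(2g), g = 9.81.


Specific energy E = y + V^2/(2g).
Velocity head = V^2/(2g) = 2.91^2 / (2*9.81) = 8.4681 / 19.62 = 0.4316 m.
E = 4.88 + 0.4316 = 5.3116 m.

5.3116


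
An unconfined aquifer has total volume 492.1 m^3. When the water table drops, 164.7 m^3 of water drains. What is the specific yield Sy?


Specific yield Sy = Volume drained / Total volume.
Sy = 164.7 / 492.1
   = 0.3347.

0.3347


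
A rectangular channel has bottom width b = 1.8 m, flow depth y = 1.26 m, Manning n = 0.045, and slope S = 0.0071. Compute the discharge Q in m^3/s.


For a rectangular channel, the cross-sectional area A = b * y = 1.8 * 1.26 = 2.27 m^2.
The wetted perimeter P = b + 2y = 1.8 + 2*1.26 = 4.32 m.
Hydraulic radius R = A/P = 2.27/4.32 = 0.525 m.
Velocity V = (1/n)*R^(2/3)*S^(1/2) = (1/0.045)*0.525^(2/3)*0.0071^(1/2) = 1.2186 m/s.
Discharge Q = A * V = 2.27 * 1.2186 = 2.764 m^3/s.

2.764


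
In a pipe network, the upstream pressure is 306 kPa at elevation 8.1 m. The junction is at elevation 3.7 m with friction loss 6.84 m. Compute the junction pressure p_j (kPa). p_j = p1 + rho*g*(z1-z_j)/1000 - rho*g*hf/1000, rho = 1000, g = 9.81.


Junction pressure: p_j = p1 + rho*g*(z1 - z_j)/1000 - rho*g*hf/1000.
Elevation term = 1000*9.81*(8.1 - 3.7)/1000 = 43.164 kPa.
Friction term = 1000*9.81*6.84/1000 = 67.1 kPa.
p_j = 306 + 43.164 - 67.1 = 282.06 kPa.

282.06


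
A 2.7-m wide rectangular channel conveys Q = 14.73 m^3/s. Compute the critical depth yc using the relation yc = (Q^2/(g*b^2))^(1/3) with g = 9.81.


Using yc = (Q^2 / (g * b^2))^(1/3):
Q^2 = 14.73^2 = 216.97.
g * b^2 = 9.81 * 2.7^2 = 9.81 * 7.29 = 71.51.
Q^2 / (g*b^2) = 216.97 / 71.51 = 3.0341.
yc = 3.0341^(1/3) = 1.4477 m.

1.4477


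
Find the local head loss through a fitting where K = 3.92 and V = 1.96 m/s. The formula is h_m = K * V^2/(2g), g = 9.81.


Minor loss formula: h_m = K * V^2/(2g).
V^2 = 1.96^2 = 3.8416.
V^2/(2g) = 3.8416 / 19.62 = 0.1958 m.
h_m = 3.92 * 0.1958 = 0.7675 m.

0.7675


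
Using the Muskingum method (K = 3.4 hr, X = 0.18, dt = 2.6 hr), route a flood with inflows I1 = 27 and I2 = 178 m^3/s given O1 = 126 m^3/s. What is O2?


Muskingum coefficients:
denom = 2*K*(1-X) + dt = 2*3.4*(1-0.18) + 2.6 = 8.176.
C0 = (dt - 2*K*X)/denom = (2.6 - 2*3.4*0.18)/8.176 = 0.1683.
C1 = (dt + 2*K*X)/denom = (2.6 + 2*3.4*0.18)/8.176 = 0.4677.
C2 = (2*K*(1-X) - dt)/denom = 0.364.
O2 = C0*I2 + C1*I1 + C2*O1
   = 0.1683*178 + 0.4677*27 + 0.364*126
   = 88.45 m^3/s.

88.45


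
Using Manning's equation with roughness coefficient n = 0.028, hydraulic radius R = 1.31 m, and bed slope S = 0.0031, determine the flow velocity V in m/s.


Manning's equation gives V = (1/n) * R^(2/3) * S^(1/2).
First, compute R^(2/3) = 1.31^(2/3) = 1.1972.
Next, S^(1/2) = 0.0031^(1/2) = 0.055678.
Then 1/n = 1/0.028 = 35.71.
V = 35.71 * 1.1972 * 0.055678 = 2.3807 m/s.

2.3807


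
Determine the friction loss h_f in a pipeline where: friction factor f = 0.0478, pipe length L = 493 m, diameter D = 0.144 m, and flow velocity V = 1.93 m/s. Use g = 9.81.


Darcy-Weisbach equation: h_f = f * (L/D) * V^2/(2g).
f * L/D = 0.0478 * 493/0.144 = 163.6486.
V^2/(2g) = 1.93^2 / (2*9.81) = 3.7249 / 19.62 = 0.1899 m.
h_f = 163.6486 * 0.1899 = 31.069 m.

31.069


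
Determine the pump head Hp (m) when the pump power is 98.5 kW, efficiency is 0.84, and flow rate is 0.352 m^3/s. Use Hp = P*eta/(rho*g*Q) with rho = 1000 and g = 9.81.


Pump head formula: Hp = P * eta / (rho * g * Q).
Numerator: P * eta = 98.5 * 1000 * 0.84 = 82740.0 W.
Denominator: rho * g * Q = 1000 * 9.81 * 0.352 = 3453.12.
Hp = 82740.0 / 3453.12 = 23.96 m.

23.96


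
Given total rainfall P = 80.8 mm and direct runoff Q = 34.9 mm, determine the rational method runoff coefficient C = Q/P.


The runoff coefficient C = runoff depth / rainfall depth.
C = 34.9 / 80.8
  = 0.4319.

0.4319


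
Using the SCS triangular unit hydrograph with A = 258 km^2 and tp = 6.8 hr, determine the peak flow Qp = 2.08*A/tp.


SCS formula: Qp = 2.08 * A / tp.
Qp = 2.08 * 258 / 6.8
   = 536.64 / 6.8
   = 78.92 m^3/s per cm.

78.92


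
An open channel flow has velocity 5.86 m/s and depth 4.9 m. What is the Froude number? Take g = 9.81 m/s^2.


The Froude number is defined as Fr = V / sqrt(g*y).
g*y = 9.81 * 4.9 = 48.069.
sqrt(g*y) = sqrt(48.069) = 6.9332.
Fr = 5.86 / 6.9332 = 0.8452.

0.8452


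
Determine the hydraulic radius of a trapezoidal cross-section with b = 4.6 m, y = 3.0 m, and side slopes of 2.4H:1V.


For a trapezoidal section with side slope z:
A = (b + z*y)*y = (4.6 + 2.4*3.0)*3.0 = 35.4 m^2.
P = b + 2*y*sqrt(1 + z^2) = 4.6 + 2*3.0*sqrt(1 + 2.4^2) = 20.2 m.
R = A/P = 35.4 / 20.2 = 1.7525 m.

1.7525


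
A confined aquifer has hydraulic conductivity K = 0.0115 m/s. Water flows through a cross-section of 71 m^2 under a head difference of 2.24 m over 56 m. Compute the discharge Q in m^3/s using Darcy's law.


Darcy's law: Q = K * A * i, where i = dh/L.
Hydraulic gradient i = 2.24 / 56 = 0.04.
Q = 0.0115 * 71 * 0.04
  = 0.0327 m^3/s.

0.0327


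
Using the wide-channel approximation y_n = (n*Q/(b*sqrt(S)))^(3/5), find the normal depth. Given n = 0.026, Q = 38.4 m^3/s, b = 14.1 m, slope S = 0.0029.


We use the wide-channel approximation y_n = (n*Q/(b*sqrt(S)))^(3/5).
sqrt(S) = sqrt(0.0029) = 0.053852.
Numerator: n*Q = 0.026 * 38.4 = 0.9984.
Denominator: b*sqrt(S) = 14.1 * 0.053852 = 0.759313.
arg = 1.3149.
y_n = 1.3149^(3/5) = 1.1785 m.

1.1785


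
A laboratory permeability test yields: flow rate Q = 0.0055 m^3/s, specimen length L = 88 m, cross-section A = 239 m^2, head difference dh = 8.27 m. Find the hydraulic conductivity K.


From K = Q*L / (A*dh):
Numerator: Q*L = 0.0055 * 88 = 0.484.
Denominator: A*dh = 239 * 8.27 = 1976.53.
K = 0.484 / 1976.53 = 0.000245 m/s.

0.000245


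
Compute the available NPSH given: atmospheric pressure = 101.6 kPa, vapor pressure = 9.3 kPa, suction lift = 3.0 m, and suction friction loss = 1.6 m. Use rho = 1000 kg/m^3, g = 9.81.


NPSHa = p_atm/(rho*g) - z_s - hf_s - p_vap/(rho*g).
p_atm/(rho*g) = 101.6*1000 / (1000*9.81) = 10.357 m.
p_vap/(rho*g) = 9.3*1000 / (1000*9.81) = 0.948 m.
NPSHa = 10.357 - 3.0 - 1.6 - 0.948
      = 4.81 m.

4.81


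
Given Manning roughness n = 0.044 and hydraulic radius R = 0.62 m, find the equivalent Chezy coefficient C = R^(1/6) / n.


The Chezy coefficient relates to Manning's n through C = R^(1/6) / n.
R^(1/6) = 0.62^(1/6) = 0.923419.
C = 0.923419 / 0.044 = 20.99 m^(1/2)/s.

20.99


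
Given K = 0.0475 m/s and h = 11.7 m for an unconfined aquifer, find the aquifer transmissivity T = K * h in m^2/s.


Transmissivity is defined as T = K * h.
T = 0.0475 * 11.7
  = 0.5557 m^2/s.

0.5557


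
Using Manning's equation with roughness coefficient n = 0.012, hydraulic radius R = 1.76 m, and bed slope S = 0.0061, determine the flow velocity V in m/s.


Manning's equation gives V = (1/n) * R^(2/3) * S^(1/2).
First, compute R^(2/3) = 1.76^(2/3) = 1.4577.
Next, S^(1/2) = 0.0061^(1/2) = 0.078102.
Then 1/n = 1/0.012 = 83.33.
V = 83.33 * 1.4577 * 0.078102 = 9.4877 m/s.

9.4877


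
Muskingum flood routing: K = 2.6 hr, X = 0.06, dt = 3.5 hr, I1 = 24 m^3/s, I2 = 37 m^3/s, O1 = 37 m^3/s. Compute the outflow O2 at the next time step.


Muskingum coefficients:
denom = 2*K*(1-X) + dt = 2*2.6*(1-0.06) + 3.5 = 8.388.
C0 = (dt - 2*K*X)/denom = (3.5 - 2*2.6*0.06)/8.388 = 0.3801.
C1 = (dt + 2*K*X)/denom = (3.5 + 2*2.6*0.06)/8.388 = 0.4545.
C2 = (2*K*(1-X) - dt)/denom = 0.1655.
O2 = C0*I2 + C1*I1 + C2*O1
   = 0.3801*37 + 0.4545*24 + 0.1655*37
   = 31.09 m^3/s.

31.09


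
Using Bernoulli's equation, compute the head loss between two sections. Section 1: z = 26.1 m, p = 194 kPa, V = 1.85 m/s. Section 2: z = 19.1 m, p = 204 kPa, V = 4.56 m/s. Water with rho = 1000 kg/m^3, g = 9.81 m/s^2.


Total head at each section: H = z + p/(rho*g) + V^2/(2g).
H1 = 26.1 + 194*1000/(1000*9.81) + 1.85^2/(2*9.81)
   = 26.1 + 19.776 + 0.1744
   = 46.05 m.
H2 = 19.1 + 204*1000/(1000*9.81) + 4.56^2/(2*9.81)
   = 19.1 + 20.795 + 1.0598
   = 40.955 m.
h_L = H1 - H2 = 46.05 - 40.955 = 5.095 m.

5.095


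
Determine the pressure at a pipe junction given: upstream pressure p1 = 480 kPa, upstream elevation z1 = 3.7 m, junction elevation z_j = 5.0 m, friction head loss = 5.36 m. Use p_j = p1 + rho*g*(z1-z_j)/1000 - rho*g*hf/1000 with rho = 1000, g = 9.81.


Junction pressure: p_j = p1 + rho*g*(z1 - z_j)/1000 - rho*g*hf/1000.
Elevation term = 1000*9.81*(3.7 - 5.0)/1000 = -12.753 kPa.
Friction term = 1000*9.81*5.36/1000 = 52.582 kPa.
p_j = 480 + -12.753 - 52.582 = 414.67 kPa.

414.67


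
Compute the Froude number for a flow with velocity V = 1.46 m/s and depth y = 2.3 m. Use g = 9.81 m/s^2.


The Froude number is defined as Fr = V / sqrt(g*y).
g*y = 9.81 * 2.3 = 22.563.
sqrt(g*y) = sqrt(22.563) = 4.7501.
Fr = 1.46 / 4.7501 = 0.3074.

0.3074


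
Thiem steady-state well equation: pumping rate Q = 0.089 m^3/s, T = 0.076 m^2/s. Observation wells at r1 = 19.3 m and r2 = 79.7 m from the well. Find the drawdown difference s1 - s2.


Thiem equation: s1 - s2 = Q/(2*pi*T) * ln(r2/r1).
ln(r2/r1) = ln(79.7/19.3) = 1.4182.
Q/(2*pi*T) = 0.089 / (2*pi*0.076) = 0.089 / 0.4775 = 0.1864.
s1 - s2 = 0.1864 * 1.4182 = 0.2643 m.

0.2643


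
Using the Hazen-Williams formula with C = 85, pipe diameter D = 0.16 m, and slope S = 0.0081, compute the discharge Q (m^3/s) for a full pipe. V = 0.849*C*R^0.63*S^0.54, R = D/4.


For a full circular pipe, R = D/4 = 0.16/4 = 0.04 m.
V = 0.849 * 85 * 0.04^0.63 * 0.0081^0.54
  = 0.849 * 85 * 0.131613 * 0.07423
  = 0.705 m/s.
Pipe area A = pi*D^2/4 = pi*0.16^2/4 = 0.0201 m^2.
Q = A * V = 0.0201 * 0.705 = 0.0142 m^3/s.

0.0142


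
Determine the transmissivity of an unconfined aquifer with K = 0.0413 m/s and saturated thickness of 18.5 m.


Transmissivity is defined as T = K * h.
T = 0.0413 * 18.5
  = 0.7641 m^2/s.

0.7641
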